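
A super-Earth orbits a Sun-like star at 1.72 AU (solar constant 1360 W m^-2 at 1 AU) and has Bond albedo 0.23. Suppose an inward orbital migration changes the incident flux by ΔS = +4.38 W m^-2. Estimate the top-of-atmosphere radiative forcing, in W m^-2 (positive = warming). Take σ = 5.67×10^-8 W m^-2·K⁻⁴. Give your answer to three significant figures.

Irradiance scales as 1/d², so S = 1360 W m^-2 × (1/1.72)² = 459.7 W m^-2.
Only a fraction (1−α) is absorbed and it's spread over 4πR², so ΔF = (1−α)ΔS/4 = 0.8431 W m^-2.

0.843 W m^-2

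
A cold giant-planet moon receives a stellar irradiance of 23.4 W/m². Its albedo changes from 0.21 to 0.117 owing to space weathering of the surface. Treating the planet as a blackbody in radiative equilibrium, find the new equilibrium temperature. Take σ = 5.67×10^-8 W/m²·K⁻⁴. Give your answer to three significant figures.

97.7 K

New equilibrium: T₂ = [(1−0.117)·23.40/(4σ)]^(1/4) = 97.70 K.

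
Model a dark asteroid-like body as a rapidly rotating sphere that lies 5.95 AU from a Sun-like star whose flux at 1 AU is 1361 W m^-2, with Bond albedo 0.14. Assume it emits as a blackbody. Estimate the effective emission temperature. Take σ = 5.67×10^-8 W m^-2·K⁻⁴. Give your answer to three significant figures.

Irradiance scales as 1/d², so S = 1361 W m^-2 × (1/5.95)² = 38.44 W m^-2.
The planet absorbs (1−α)S over its disc πR² and re-emits over 4πR², so the mean absorbed flux is (1−0.14)·38.44/4 = 8.265 W m^-2.
Balancing against σT⁴: T = (8.265/5.67×10⁻⁸)^(1/4) = 109.9 K.

110 K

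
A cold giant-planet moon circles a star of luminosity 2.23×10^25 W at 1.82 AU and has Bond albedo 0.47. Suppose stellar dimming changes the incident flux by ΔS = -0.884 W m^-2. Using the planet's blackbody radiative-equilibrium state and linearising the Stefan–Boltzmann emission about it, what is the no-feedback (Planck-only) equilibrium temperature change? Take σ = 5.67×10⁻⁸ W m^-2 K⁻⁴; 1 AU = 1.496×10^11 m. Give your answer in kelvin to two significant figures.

-0.80 K

Orbital distance: d = 1.82 AU = 2.723×10^11 m.
Spreading L over a sphere of radius d: S = 2.23×10^25/(4π·2.72×10^11²) = 23.94 W m^-2.
Reference equilibrium: T_e = [S(1−α)/(4σ)]^(1/4) = 86.48 K.
TOA radiative forcing: ΔF = (1−α)ΔS/4 = 0.53·(-0.884)/4 = -0.1171 W m^-2.
Linearising σT⁴ gives d(σT⁴)/dT = 4σT_e³ = 0.1467 W m^-2 per K.
Hence the no-feedback warming is ΔF/(4σT_e³) = -0.798 K.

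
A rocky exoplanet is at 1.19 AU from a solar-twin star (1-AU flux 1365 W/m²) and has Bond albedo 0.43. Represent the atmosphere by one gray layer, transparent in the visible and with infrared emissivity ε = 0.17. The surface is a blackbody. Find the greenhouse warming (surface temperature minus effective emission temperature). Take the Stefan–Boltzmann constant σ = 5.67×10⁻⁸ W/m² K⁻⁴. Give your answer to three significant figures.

4.98 kelvin

Flux at the orbit: S = 1365/(1.19)² = 963.9 W/m².
Effective emission temperature (TOA balance): σT_e⁴ = S(1−α)/4 = 137.4 W/m² → T_e = 221.9 K.
For a single slab of emissivity ε, T_s⁴ = 2T_e⁴/(2−ε); thus T_s = 221.9·(1.093)^(1/4) = 226.8 K.
The atmosphere warms the surface by 4.982 K.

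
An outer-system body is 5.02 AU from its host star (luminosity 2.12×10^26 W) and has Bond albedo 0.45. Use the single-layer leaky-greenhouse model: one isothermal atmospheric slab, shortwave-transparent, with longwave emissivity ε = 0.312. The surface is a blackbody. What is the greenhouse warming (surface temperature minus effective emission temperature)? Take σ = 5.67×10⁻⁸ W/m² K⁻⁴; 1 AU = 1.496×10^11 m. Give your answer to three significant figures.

4.00 K

Orbital distance: d = 5.02 AU = 7.510×10^11 m.
Flux at the orbit: S = L/(4πd²) = 2.12×10^26/(4π·(7.51×10^11)²) = 29.91 W/m².
At the top of the atmosphere, σT_e⁴ = S(1−α)/4 = 4.113 W/m², giving T_e = 92.29 K.
For a single slab of emissivity ε, T_s⁴ = 2T_e⁴/(2−ε); thus T_s = 92.29·(1.185)^(1/4) = 96.28 K.
Greenhouse warming: T_s − T_e = 3.997 K.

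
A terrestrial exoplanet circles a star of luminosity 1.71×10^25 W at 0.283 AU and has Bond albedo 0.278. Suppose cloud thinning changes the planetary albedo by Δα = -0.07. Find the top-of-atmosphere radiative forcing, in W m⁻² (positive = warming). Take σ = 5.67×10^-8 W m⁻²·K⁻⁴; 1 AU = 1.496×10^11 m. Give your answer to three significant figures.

13.3 W m⁻²

Orbital distance: d = 0.283 AU = 4.234×10^10 m.
S = L/(4πd²) = 759.2 W m⁻².
ΔF = −(S/4)Δα = −(759.2/4)×(-0.07) = 13.29 W m⁻².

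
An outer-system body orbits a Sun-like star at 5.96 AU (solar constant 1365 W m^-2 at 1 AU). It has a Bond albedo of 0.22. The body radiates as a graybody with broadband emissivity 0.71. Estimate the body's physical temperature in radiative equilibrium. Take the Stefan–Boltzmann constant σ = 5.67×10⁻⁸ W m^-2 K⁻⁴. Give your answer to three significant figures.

117 kelvin

Irradiance scales as 1/d², so S = 1365 W m^-2 × (1/5.96)² = 38.43 W m^-2.
The planet absorbs (1−α)S over its disc πR² and re-emits over 4πR², so the mean absorbed flux is (1−0.22)·38.43/4 = 7.493 W m^-2.
Equating to εσT⁴ with ε = 0.71: T = (7.493/0.71σ)^(1/4) = 116.8 K.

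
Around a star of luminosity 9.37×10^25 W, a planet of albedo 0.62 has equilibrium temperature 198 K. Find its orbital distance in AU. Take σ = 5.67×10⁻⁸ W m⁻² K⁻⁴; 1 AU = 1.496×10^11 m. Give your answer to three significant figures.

0.603 AU

Energy balance gives S = 4σT⁴/(1−α) = 917.3 W m⁻².
From L = 4πd²S, d = √(9.37×10^25/(4π·917.3)) = 9.016×10^10 m = 0.6027 AU.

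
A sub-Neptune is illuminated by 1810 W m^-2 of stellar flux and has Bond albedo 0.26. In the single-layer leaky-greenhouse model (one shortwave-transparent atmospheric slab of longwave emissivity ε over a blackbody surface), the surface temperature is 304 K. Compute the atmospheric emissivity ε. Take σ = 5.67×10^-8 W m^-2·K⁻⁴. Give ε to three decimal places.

0.617

Effective temperature: T_e = [S(1−α)/(4σ)]^(1/4) = 277.2 K.
T_s⁴ = T_e⁴·2/(2−ε) → ε = 2 − 2(T_e/T_s)⁴ = 2 − 2·(277.2/304)⁴ = 0.6171.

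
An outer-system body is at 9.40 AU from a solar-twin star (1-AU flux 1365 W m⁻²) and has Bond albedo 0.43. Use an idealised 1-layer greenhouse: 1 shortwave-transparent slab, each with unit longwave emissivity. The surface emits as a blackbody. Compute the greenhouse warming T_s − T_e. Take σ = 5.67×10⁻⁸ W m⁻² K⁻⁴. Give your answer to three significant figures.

Flux at the orbit: S = 1365/(9.40)² = 15.45 W m⁻².
Top-of-atmosphere balance: σT_e⁴ = S(1−α)/4 = 2.201 W m⁻² → T_e = 78.94 K.
T_s = (N+1)^(1/4)·T_e = 93.87 K.
So the greenhouse effect raises the surface by 93.87 − 78.94 = 14.94 K.

14.9 K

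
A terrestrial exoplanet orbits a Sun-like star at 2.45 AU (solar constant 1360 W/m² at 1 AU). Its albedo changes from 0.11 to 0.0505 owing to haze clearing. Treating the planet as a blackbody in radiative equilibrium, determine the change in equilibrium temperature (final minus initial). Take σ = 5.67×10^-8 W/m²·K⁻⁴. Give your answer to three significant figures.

Flux at the orbit: S = 1360/(2.45)² = 226.6 W/m².
Initial: T₁ = [S(1−0.11)/(4σ)]^(1/4) = 172.7 K.
With α = 0.0505, T₂ = 175.5 K.
Change: 175.5 − 172.7 = 2.816 K.

2.82 K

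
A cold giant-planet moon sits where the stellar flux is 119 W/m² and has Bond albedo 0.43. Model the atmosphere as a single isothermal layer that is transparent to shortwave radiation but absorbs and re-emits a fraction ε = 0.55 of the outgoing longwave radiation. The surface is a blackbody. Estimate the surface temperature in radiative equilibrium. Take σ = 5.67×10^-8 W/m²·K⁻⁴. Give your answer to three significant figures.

143 K

Effective emission temperature (TOA balance): σT_e⁴ = S(1−α)/4 = 16.96 W/m² → T_e = 131.5 K.
For a single slab of emissivity ε, T_s⁴ = 2T_e⁴/(2−ε); thus T_s = 131.5·(1.379)^(1/4) = 142.5 K.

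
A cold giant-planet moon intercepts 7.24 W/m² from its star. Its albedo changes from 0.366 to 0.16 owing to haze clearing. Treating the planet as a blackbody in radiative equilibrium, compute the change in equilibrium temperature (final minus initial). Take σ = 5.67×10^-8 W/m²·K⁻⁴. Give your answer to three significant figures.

Before: T₁ = [7.240·0.634/(4σ)]^(1/4) = 67.07 K.
With α = 0.16, T₂ = 71.96 K.
ΔT = T₂ − T₁ = 4.888 K.

4.89 K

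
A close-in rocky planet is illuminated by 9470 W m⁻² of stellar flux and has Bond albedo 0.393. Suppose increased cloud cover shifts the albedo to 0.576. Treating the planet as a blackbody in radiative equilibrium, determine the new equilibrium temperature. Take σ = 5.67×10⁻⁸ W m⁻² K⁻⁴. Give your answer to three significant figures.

365 kelvin

New equilibrium: T₂ = [(1−0.576)·9470/(4σ)]^(1/4) = 364.8 K.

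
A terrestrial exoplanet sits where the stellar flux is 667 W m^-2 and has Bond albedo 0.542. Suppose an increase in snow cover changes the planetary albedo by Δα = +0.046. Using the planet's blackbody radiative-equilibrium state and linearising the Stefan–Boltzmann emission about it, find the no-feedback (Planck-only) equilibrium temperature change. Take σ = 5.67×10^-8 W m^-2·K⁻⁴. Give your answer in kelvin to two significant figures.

-4.8 kelvin

Reference equilibrium: T_e = [S(1−α)/(4σ)]^(1/4) = 191.6 K.
TOA radiative forcing: ΔF = −S·Δα/4 = −667.0·(+0.046)/4 = -7.670 W m^-2.
Linearising σT⁴ gives d(σT⁴)/dT = 4σT_e³ = 1.595 W m^-2 per K.
So ΔT₀ = -7.670/1.595 = -4.81 K.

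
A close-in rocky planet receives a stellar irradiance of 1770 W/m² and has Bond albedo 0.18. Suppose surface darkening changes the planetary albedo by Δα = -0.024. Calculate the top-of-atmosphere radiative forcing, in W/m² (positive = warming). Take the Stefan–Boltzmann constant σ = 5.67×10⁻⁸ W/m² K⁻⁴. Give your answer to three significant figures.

TOA radiative forcing: ΔF = −S·Δα/4 = −1770·(-0.024)/4 = 10.62 W/m².

10.6 W/m²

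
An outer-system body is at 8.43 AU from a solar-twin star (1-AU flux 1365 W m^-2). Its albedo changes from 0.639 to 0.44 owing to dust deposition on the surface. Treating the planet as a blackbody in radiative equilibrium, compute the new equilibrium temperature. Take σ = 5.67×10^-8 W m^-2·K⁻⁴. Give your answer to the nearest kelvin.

By the inverse-square law, S = 1365/8.43² = 19.21 W m^-2.
With the new albedo, S(1−α₂)/4 = 2.689 W m^-2, so T₂ = 82.99 K.

83 K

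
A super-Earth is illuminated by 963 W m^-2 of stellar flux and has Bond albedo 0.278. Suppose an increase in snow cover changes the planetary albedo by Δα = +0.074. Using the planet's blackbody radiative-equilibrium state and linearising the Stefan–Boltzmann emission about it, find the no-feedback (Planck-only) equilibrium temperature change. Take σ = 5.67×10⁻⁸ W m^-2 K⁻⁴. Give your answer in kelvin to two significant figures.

Unperturbed T_e = [963.0·(1−0.278)/(4σ)]^¼ = 235.3 K.
TOA radiative forcing: ΔF = −S·Δα/4 = −963.0·(+0.074)/4 = -17.82 W m^-2.
Planck response: λ_P = 4σT_e³ = 4·5.67×10⁻⁸·(235.3)³ = 2.955 W m^-2/K.
Hence the no-feedback warming is ΔF/(4σT_e³) = -6.03 K.

-6.0 kelvin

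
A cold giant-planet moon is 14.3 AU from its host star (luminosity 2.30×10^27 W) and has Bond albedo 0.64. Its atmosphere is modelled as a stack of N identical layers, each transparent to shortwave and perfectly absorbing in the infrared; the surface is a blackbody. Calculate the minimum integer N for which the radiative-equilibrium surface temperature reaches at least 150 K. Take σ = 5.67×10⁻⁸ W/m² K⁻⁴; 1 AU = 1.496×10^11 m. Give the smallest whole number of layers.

Orbital distance: d = 14.3 AU = 2.139×10^12 m.
Flux at the orbit: S = L/(4πd²) = 2.30×10^27/(4π·(2.14×10^12)²) = 39.99 W/m².
OLR = S(1−α)/4 = 3.599 W/m²; the top layer radiates at T_e = 89.26 K.
Since T_s⁴ = (N+1)T_e⁴, we need N ≥ (T_s/T_e)⁴ − 1 = 6.975.
So N ≥ 6.975; the smallest integer is N = 7.

7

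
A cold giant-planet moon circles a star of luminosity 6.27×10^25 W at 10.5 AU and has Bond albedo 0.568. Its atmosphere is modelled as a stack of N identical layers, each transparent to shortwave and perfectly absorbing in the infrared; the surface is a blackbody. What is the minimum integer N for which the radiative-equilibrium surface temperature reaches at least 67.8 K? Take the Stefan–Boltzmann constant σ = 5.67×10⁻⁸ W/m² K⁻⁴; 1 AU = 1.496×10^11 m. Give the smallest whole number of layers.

d = 10.5 × 1.496×10^11 m = 1.571×10^12 m.
S = L/(4πd²) = 2.022 W/m².
OLR = S(1−α)/4 = 0.2184 W/m²; the top layer radiates at T_e = 44.30 K.
Since T_s⁴ = (N+1)T_e⁴, we need N ≥ (T_s/T_e)⁴ − 1 = 4.486.
So N ≥ 4.486; the smallest integer is N = 5.

5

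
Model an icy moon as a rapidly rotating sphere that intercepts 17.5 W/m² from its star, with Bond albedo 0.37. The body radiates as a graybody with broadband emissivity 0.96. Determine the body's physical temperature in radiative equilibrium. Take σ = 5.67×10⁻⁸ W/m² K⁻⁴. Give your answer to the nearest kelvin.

84 K

Averaging over the sphere, the absorbed flux is S(1−α)/4 = 2.756 W/m².
Radiative balance εσT⁴ = 2.756 gives T = [2.756/(0.96·σ)]^(1/4) = 84.36 K.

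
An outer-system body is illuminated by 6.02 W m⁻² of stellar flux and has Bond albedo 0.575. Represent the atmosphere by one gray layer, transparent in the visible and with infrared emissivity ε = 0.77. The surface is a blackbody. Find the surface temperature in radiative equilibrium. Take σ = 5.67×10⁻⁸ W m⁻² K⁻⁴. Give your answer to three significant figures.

65.4 K

Effective emission temperature (TOA balance): σT_e⁴ = S(1−α)/4 = 0.6396 W m⁻² → T_e = 57.95 K.
Surface balance with a leaky layer gives σT_s⁴ = σT_e⁴·2/(2−ε), so T_s = T_e·[2/(2−0.77)]^(1/4) = 65.44 K.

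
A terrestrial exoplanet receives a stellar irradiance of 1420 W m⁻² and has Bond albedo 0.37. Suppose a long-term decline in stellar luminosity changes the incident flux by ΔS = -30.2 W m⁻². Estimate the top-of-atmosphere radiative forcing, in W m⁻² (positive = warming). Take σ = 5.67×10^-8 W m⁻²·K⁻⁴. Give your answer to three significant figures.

-4.76 W m⁻²

ΔF = Δ[S(1−α)]/4 = (1−0.37)·-30.2/4 = -4.756 W m⁻².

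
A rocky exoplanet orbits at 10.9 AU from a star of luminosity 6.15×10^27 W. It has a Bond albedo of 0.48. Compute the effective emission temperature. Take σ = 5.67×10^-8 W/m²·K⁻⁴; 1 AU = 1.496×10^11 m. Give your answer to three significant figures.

143 K

d = 10.9 × 1.496×10^11 m = 1.631×10^12 m.
S = L/(4πd²) = 184.1 W/m².
The planet absorbs (1−α)S over its disc πR² and re-emits over 4πR², so the mean absorbed flux is (1−0.48)·184.1/4 = 23.93 W/m².
In equilibrium σT⁴ equals this, so T = 143.3 K.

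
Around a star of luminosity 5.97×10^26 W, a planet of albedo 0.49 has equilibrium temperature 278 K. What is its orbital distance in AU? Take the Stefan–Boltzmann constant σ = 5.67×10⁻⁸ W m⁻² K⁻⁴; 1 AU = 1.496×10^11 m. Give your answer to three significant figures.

Energy balance gives S = 4σT⁴/(1−α) = 2656 W m⁻².
From L = 4πd²S, d = √(5.97×10^26/(4π·2656)) = 1.337×10^11 m = 0.8940 AU.

0.894 AU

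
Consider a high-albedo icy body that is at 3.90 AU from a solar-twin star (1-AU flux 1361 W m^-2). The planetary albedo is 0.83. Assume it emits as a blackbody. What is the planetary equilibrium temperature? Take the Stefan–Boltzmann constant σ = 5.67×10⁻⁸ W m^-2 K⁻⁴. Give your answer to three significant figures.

By the inverse-square law, S = 1361/3.90² = 89.48 W m^-2.
The planet absorbs (1−α)S over its disc πR² and re-emits over 4πR², so the mean absorbed flux is (1−0.83)·89.48/4 = 3.803 W m^-2.
In equilibrium σT⁴ equals this, so T = 90.50 K.

90.5 K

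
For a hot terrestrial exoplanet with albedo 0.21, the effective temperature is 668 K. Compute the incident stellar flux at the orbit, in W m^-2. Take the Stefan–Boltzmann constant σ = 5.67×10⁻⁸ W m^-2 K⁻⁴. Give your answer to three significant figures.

From S(1−α)/4 = σT⁴: S = 4σT⁴/(1−α).
σT⁴ = 5.67×10⁻⁸·(668)⁴ = 11290 W m^-2.
S = 4·11290/0.79 = 57160 W m^-2.

57200 W m^-2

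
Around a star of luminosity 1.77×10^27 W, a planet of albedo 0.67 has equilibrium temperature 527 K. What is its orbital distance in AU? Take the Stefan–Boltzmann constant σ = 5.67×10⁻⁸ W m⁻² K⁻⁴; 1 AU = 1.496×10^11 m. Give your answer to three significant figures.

0.345 AU

The flux needed for this T is 4σT⁴/(1−0.67) = 53010 W m⁻².
From L = 4πd²S, d = √(1.77×10^27/(4π·53010)) = 5.155×10^10 m = 0.3446 AU.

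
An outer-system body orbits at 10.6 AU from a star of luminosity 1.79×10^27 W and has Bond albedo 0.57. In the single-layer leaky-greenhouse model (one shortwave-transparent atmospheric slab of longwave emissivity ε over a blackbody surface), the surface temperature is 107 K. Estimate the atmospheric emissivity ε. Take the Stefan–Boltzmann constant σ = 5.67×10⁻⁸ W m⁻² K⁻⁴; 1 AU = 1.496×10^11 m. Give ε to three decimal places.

0.361

d = 10.6 × 1.496×10^11 m = 1.586×10^12 m.
Spreading L over a sphere of radius d: S = 1.79×10^27/(4π·1.59×10^12²) = 56.65 W m⁻².
Effective temperature: T_e = [S(1−α)/(4σ)]^(1/4) = 101.8 K.
Since (2−ε)/2 = (T_e/T_s)⁴ = 0.8193, ε = 0.3613.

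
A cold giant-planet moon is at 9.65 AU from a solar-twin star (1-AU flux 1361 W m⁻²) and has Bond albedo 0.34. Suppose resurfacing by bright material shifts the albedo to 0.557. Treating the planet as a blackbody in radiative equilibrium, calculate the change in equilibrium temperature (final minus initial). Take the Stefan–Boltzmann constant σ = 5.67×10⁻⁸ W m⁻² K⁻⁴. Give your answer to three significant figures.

Flux at the orbit: S = 1361/(9.65)² = 14.62 W m⁻².
With α = 0.34, T₁ = 80.76 K.
After:  T₂ = [14.62·0.443/(4σ)]^(1/4) = 73.10 K.
Change: 73.10 − 80.76 = -7.661 K.

-7.66 K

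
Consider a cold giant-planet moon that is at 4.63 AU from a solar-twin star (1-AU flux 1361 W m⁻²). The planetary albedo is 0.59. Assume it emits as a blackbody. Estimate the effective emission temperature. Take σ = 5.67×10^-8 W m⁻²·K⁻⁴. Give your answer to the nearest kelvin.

104 K

Irradiance scales as 1/d², so S = 1361 W m⁻² × (1/4.63)² = 63.49 W m⁻².
The planet absorbs (1−α)S over its disc πR² and re-emits over 4πR², so the mean absorbed flux is (1−0.59)·63.49/4 = 6.508 W m⁻².
Set σT⁴ = 6.508 → T = (6.508/σ)^(1/4) = 103.5 K.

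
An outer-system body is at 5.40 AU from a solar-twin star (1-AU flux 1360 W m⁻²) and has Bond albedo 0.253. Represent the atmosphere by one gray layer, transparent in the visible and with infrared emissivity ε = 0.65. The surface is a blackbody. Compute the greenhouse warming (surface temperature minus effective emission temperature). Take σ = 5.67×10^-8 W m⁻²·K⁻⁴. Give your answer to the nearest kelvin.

11 K

Flux at the orbit: S = 1360/(5.40)² = 46.64 W m⁻².
The planet radiates to space at T_e = [S(1−α)/(4σ)]^(1/4) = 111.3 K.
The surface balance (absorbed SW + ε·downward IR = σT_s⁴) with T_a⁴ = T_s⁴/2 reduces to T_s = T_e·[2/(2−ε)]^¼ = 122.8 K.
T_s − T_e = 122.8 − 111.3 = 11.49 K.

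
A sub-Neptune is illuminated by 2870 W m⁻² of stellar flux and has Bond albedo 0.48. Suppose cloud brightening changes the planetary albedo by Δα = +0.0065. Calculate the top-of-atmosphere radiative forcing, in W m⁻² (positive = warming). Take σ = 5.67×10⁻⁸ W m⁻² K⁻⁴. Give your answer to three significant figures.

-4.66 W m⁻²

ΔF = −(S/4)Δα = −(2870/4)×(+0.0065) = -4.664 W m⁻².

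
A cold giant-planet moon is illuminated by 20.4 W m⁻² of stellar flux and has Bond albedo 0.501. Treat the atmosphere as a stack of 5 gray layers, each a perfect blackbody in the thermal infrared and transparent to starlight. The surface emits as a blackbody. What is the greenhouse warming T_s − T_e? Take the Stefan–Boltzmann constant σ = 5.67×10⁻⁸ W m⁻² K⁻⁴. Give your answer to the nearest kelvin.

46 K

OLR = S(1−α)/4 = 2.545 W m⁻²; the top layer radiates at T_e = 81.85 K.
Surface: T_s = (6)^¼·T_e = 128.1 K.
So the greenhouse effect raises the surface by 128.1 − 81.85 = 46.25 K.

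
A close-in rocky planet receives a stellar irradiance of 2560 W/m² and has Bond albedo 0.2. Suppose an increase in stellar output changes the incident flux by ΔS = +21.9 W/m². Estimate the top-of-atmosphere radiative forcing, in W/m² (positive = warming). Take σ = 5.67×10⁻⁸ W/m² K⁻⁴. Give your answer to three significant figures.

Only a fraction (1−α) is absorbed and it's spread over 4πR², so ΔF = (1−α)ΔS/4 = 4.380 W/m².

4.38 W/m²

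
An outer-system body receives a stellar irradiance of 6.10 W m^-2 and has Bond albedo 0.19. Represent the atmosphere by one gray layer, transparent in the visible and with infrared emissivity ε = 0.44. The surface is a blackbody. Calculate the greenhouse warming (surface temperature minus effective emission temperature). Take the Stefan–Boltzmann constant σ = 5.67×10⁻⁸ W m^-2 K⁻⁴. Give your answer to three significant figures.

4.38 K

At the top of the atmosphere, σT_e⁴ = S(1−α)/4 = 1.235 W m^-2, giving T_e = 68.32 K.
Surface balance with a leaky layer gives σT_s⁴ = σT_e⁴·2/(2−ε), so T_s = T_e·[2/(2−0.44)]^(1/4) = 72.70 K.
T_s − T_e = 72.70 − 68.32 = 4.378 K.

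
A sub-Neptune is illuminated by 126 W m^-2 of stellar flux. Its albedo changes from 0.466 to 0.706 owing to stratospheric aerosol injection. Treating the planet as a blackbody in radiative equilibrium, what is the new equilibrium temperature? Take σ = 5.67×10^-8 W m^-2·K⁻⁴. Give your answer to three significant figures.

113 kelvin

With the new albedo, S(1−α₂)/4 = 9.261 W m^-2, so T₂ = 113.0 K.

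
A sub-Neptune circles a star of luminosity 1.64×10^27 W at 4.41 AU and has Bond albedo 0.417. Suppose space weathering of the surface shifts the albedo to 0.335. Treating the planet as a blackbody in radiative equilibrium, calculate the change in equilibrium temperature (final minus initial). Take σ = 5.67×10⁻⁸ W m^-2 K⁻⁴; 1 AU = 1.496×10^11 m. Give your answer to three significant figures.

5.57 K

Orbital distance: d = 4.41 AU = 6.597×10^11 m.
Flux at the orbit: S = L/(4πd²) = 1.64×10^27/(4π·(6.60×10^11)²) = 299.8 W m^-2.
Initial: T₁ = [S(1−0.417)/(4σ)]^(1/4) = 166.6 K.
After:  T₂ = [299.8·0.665/(4σ)]^(1/4) = 172.2 K.
ΔT = T₂ − T₁ = 5.573 K.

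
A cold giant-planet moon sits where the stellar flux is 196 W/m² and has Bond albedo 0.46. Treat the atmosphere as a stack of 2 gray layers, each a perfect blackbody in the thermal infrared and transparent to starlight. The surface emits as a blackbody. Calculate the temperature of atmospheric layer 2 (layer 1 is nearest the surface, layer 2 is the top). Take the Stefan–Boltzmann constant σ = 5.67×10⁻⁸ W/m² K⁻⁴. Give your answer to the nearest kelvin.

147 K

The effective emission temperature is T_e = [S(1−α)/(4σ)]^¼ = 147.0 K.
Each opaque layer satisfies 2T_j⁴ = T_{j−1}⁴ + T_{j+1}⁴, giving T_k⁴ = (N+1−k)T_e⁴.
With k = 2: T_2 = (2+1−2)^¼·147.0 K = 147.0 K.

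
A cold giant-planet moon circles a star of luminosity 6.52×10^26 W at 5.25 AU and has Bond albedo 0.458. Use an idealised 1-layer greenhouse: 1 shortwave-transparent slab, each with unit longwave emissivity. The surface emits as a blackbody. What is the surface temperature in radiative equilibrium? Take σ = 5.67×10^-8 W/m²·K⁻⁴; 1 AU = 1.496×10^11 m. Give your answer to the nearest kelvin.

142 K

Orbital distance: d = 5.25 AU = 7.854×10^11 m.
Spreading L over a sphere of radius d: S = 6.52×10^26/(4π·7.85×10^11²) = 84.11 W/m².
The effective emission temperature is T_e = [S(1−α)/(4σ)]^¼ = 119.1 K.
Layer-by-layer balance gives σT_s⁴ = (N+1)σT_e⁴, so T_s = 2^¼·119.1 = 141.6 K.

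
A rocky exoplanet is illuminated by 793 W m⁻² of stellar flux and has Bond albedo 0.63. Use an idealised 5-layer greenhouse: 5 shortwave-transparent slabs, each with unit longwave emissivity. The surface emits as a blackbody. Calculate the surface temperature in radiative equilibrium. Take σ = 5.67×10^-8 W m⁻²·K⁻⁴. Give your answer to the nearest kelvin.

297 K

The effective emission temperature is T_e = [S(1−α)/(4σ)]^¼ = 189.7 K.
For an N-layer opaque stack, T_s⁴ = (N+1)T_e⁴, hence T_s = (6)^(1/4)×189.7 K = 296.8 K.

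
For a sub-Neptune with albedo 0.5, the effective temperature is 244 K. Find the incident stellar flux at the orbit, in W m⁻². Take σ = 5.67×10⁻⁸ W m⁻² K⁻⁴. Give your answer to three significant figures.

From S(1−α)/4 = σT⁴: S = 4σT⁴/(1−α).
The emitted flux is σT⁴ = 201.0 W m⁻².
S = 4·201.0/0.5 = 1608 W m⁻².

1610 W m⁻²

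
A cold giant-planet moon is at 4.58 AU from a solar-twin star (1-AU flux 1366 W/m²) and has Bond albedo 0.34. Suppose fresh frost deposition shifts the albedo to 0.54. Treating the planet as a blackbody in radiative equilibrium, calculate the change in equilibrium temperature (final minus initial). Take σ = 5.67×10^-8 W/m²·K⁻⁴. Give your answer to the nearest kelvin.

-10 K

Flux at the orbit: S = 1366/(4.58)² = 65.12 W/m².
Initial: T₁ = [S(1−0.34)/(4σ)]^(1/4) = 117.3 K.
With α = 0.54, T₂ = 107.2 K.
ΔT = T₂ − T₁ = -10.13 K.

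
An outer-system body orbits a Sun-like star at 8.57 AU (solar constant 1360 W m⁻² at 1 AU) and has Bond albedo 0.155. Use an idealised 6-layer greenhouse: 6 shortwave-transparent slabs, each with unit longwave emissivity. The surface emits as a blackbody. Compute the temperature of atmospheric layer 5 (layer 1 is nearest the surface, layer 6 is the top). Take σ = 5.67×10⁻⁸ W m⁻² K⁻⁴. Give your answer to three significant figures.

108 kelvin

Irradiance scales as 1/d², so S = 1360 W m⁻² × (1/8.57)² = 18.52 W m⁻².
OLR = S(1−α)/4 = 3.912 W m⁻²; the top layer radiates at T_e = 91.14 K.
The net upward flux σT_e⁴ is constant between every pair of levels, so T_k⁴ = (N+1−k)T_e⁴.
With k = 5: T_5 = (6+1−5)^¼·91.14 K = 108.4 K.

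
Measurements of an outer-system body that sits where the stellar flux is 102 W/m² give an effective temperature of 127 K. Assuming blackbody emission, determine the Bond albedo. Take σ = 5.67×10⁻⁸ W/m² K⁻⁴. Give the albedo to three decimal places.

Energy balance: S(1−α)/4 = σT⁴, so 1−α = 4σT⁴/S.
σT⁴ = 14.75 W/m², so 4σT⁴ = 59.00 W/m².
1−α = 59.00/102.0 = 0.5784, so α = 0.4216.

0.422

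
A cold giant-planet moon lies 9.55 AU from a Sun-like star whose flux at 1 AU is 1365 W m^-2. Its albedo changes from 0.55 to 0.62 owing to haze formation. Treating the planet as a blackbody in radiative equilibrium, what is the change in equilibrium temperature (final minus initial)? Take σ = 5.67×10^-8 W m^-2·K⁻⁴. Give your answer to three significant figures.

Flux at the orbit: S = 1365/(9.55)² = 14.97 W m^-2.
With α = 0.55, T₁ = 73.82 K.
Final:   T₂ = [S(1−0.62)/(4σ)]^(1/4) = 70.76 K.
Change: 70.76 − 73.82 = -3.055 K.

-3.06 K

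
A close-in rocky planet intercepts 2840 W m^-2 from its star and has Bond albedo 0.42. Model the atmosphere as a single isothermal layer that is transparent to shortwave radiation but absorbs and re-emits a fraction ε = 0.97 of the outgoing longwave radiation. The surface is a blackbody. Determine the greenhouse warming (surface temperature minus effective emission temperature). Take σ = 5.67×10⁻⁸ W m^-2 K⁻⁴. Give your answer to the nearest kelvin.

Effective emission temperature (TOA balance): σT_e⁴ = S(1−α)/4 = 411.8 W m^-2 → T_e = 291.9 K.
For a single slab of emissivity ε, T_s⁴ = 2T_e⁴/(2−ε); thus T_s = 291.9·(1.942)^(1/4) = 344.6 K.
T_s − T_e = 344.6 − 291.9 = 52.68 K.

53 kelvin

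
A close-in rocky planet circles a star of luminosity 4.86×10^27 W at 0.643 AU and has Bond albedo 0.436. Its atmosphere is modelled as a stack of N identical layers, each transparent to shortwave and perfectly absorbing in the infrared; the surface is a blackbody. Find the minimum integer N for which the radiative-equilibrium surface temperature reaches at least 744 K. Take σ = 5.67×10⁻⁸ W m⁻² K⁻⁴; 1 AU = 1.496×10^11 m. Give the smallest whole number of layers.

2

d = 0.643 × 1.496×10^11 m = 9.619×10^10 m.
Spreading L over a sphere of radius d: S = 4.86×10^27/(4π·9.62×10^10²) = 41800 W m⁻².
OLR = S(1−α)/4 = 5893 W m⁻²; the top layer radiates at T_e = 567.8 K.
Since T_s⁴ = (N+1)T_e⁴, we need N ≥ (T_s/T_e)⁴ − 1 = 1.948.
Rounding up, N = 2.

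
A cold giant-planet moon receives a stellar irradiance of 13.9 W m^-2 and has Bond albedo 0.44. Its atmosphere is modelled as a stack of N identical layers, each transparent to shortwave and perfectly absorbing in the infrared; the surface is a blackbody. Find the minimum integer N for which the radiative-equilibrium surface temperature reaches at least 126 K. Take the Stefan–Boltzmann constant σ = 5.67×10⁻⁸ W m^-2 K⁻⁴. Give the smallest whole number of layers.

Top-of-atmosphere balance: σT_e⁴ = S(1−α)/4 = 1.946 W m^-2 → T_e = 76.54 K.
Since T_s⁴ = (N+1)T_e⁴, we need N ≥ (T_s/T_e)⁴ − 1 = 6.344.
The minimum whole number is N = 7.

7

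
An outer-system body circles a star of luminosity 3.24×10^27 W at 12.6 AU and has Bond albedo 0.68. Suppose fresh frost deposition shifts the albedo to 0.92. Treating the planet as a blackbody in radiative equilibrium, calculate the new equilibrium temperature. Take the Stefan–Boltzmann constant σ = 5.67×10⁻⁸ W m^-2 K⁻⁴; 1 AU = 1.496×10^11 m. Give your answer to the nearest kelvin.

Orbital distance: d = 12.6 AU = 1.885×10^12 m.
Flux at the orbit: S = L/(4πd²) = 3.24×10^27/(4π·(1.88×10^12)²) = 72.57 W m^-2.
T₂ = [S(1−α₂)/(4σ)]^(1/4) = [72.57·0.08/(4σ)]^(1/4) = 71.13 K.

71 K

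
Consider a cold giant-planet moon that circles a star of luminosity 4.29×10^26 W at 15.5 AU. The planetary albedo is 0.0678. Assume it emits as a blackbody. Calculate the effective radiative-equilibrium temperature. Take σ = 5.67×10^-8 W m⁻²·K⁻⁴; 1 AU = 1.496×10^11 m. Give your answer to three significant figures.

71.5 K

Orbital distance: d = 15.5 AU = 2.319×10^12 m.
S = L/(4πd²) = 6.349 W m⁻².
Absorbed flux (global mean): S(1−α)/4 = 6.349·0.932/4 = 1.480 W m⁻².
Balancing against σT⁴: T = (1.480/5.67×10⁻⁸)^(1/4) = 71.47 K.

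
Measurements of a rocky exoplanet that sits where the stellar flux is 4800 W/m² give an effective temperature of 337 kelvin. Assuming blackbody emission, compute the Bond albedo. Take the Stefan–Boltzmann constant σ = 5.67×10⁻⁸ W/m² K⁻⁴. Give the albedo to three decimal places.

Energy balance: S(1−α)/4 = σT⁴, so 1−α = 4σT⁴/S.
σT⁴ = 731.3 W/m², so 4σT⁴ = 2925 W/m².
1−α = 2925/4800 = 0.6094, so α = 0.3906.

0.391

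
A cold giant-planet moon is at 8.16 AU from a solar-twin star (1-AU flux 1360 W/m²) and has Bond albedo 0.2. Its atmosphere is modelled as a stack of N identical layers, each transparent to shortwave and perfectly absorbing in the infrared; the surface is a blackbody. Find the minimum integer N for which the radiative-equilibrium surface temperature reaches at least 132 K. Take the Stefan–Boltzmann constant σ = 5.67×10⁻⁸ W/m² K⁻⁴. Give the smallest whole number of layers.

4

Irradiance scales as 1/d², so S = 1360 W/m² × (1/8.16)² = 20.42 W/m².
The effective emission temperature is T_e = [S(1−α)/(4σ)]^¼ = 92.13 K.
Need (N+1)T_e⁴ ≥ T_s⁴, i.e. N+1 ≥ (132/92.13)⁴ = 4.214.
So N ≥ 3.214; the smallest integer is N = 4.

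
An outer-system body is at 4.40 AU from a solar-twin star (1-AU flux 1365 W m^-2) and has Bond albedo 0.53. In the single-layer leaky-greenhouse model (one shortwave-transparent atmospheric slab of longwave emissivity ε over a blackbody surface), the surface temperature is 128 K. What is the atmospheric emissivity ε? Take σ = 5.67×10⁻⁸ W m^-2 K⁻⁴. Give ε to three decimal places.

0.911

By the inverse-square law, S = 1365/4.40² = 70.51 W m^-2.
Effective temperature: T_e = [S(1−α)/(4σ)]^(1/4) = 109.9 K.
Since (2−ε)/2 = (T_e/T_s)⁴ = 0.5443, ε = 0.9114.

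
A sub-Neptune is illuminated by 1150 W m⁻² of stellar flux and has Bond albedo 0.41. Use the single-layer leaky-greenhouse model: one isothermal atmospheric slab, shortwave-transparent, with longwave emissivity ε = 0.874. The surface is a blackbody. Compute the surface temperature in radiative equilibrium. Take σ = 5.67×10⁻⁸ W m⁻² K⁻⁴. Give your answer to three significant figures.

At the top of the atmosphere, σT_e⁴ = S(1−α)/4 = 169.6 W m⁻², giving T_e = 233.9 K.
For a single slab of emissivity ε, T_s⁴ = 2T_e⁴/(2−ε); thus T_s = 233.9·(1.776)^(1/4) = 270.0 K.

270 kelvin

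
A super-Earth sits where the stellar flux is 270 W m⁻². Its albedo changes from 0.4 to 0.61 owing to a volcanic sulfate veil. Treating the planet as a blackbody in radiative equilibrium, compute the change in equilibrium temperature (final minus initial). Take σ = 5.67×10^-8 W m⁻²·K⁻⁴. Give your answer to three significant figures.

Initial: T₁ = [S(1−0.4)/(4σ)]^(1/4) = 163.5 K.
Final:   T₂ = [S(1−0.61)/(4σ)]^(1/4) = 146.8 K.
Change: 146.8 − 163.5 = -16.69 K.

-16.7 K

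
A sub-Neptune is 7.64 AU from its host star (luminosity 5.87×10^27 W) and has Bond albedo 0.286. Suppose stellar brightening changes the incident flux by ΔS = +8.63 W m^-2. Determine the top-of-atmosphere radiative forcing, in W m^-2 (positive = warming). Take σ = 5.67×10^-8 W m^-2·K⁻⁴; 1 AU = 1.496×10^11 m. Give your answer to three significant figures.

1.54 W m^-2

d = 7.64 × 1.496×10^11 m = 1.143×10^12 m.
Flux at the orbit: S = L/(4πd²) = 5.87×10^27/(4π·(1.14×10^12)²) = 357.6 W m^-2.
TOA radiative forcing: ΔF = (1−α)ΔS/4 = 0.714·(+8.63)/4 = 1.540 W m^-2.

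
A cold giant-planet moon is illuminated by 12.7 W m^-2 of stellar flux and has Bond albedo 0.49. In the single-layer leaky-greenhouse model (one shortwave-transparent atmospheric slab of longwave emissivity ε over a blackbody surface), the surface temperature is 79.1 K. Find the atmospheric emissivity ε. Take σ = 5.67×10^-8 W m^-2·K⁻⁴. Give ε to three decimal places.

0.541

TOA balance gives T_e = 73.10 K.
Inverting T_s⁴ = 2T_e⁴/(2−ε): (T_e/T_s)⁴ = 0.7295, so ε = 2(1 − 0.7295) = 0.5410.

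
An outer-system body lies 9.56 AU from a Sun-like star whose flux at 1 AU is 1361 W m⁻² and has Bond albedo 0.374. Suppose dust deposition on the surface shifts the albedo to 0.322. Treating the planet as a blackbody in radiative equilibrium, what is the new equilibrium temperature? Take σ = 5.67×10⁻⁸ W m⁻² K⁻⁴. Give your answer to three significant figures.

81.7 kelvin

By the inverse-square law, S = 1361/9.56² = 14.89 W m⁻².
T₂ = [S(1−α₂)/(4σ)]^(1/4) = [14.89·0.678/(4σ)]^(1/4) = 81.68 K.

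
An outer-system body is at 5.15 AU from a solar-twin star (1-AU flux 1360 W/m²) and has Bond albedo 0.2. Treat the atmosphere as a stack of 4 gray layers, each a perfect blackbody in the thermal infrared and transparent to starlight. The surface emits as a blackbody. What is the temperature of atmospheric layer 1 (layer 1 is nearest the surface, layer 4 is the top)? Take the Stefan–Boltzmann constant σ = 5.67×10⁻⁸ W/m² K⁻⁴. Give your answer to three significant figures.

Irradiance scales as 1/d², so S = 1360 W/m² × (1/5.15)² = 51.28 W/m².
Top-of-atmosphere balance: σT_e⁴ = S(1−α)/4 = 10.26 W/m² → T_e = 116.0 K.
In the N-layer model, layer k (counted from the surface) has T_k = (N+1−k)^(1/4)·T_e.
With k = 1: T_1 = (4+1−1)^¼·116.0 K = 164.0 K.

164 kelvin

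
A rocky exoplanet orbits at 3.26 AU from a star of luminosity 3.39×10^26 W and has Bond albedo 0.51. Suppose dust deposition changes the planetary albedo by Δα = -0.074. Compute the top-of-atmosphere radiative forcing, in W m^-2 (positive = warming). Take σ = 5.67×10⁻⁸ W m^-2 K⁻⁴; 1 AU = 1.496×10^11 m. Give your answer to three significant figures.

2.10 W m^-2

Orbital distance: d = 3.26 AU = 4.877×10^11 m.
Spreading L over a sphere of radius d: S = 3.39×10^26/(4π·4.88×10^11²) = 113.4 W m^-2.
TOA radiative forcing: ΔF = −S·Δα/4 = −113.4·(-0.074)/4 = 2.098 W m^-2.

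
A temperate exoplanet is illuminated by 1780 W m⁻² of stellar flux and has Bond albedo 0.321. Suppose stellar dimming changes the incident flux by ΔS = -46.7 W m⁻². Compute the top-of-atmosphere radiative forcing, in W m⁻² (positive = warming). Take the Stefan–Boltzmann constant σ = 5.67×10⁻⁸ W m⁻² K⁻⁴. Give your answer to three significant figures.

-7.93 W m⁻²

ΔF = Δ[S(1−α)]/4 = (1−0.321)·-46.7/4 = -7.927 W m⁻².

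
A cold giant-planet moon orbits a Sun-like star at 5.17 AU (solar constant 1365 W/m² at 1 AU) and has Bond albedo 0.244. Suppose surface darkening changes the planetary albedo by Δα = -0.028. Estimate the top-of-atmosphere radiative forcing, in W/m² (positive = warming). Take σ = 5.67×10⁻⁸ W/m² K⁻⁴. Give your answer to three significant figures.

0.357 W/m²

Irradiance scales as 1/d², so S = 1365 W/m² × (1/5.17)² = 51.07 W/m².
TOA radiative forcing: ΔF = −S·Δα/4 = −51.07·(-0.028)/4 = 0.3575 W/m².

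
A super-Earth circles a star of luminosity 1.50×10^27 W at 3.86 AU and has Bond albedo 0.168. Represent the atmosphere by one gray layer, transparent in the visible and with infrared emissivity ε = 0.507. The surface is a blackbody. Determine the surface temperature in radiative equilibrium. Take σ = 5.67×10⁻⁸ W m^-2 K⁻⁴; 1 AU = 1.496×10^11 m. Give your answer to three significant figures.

205 K

d = 3.86 × 1.496×10^11 m = 5.775×10^11 m.
Flux at the orbit: S = L/(4πd²) = 1.50×10^27/(4π·(5.77×10^11)²) = 358.0 W m^-2.
At the top of the atmosphere, σT_e⁴ = S(1−α)/4 = 74.46 W m^-2, giving T_e = 190.4 K.
For a single slab of emissivity ε, T_s⁴ = 2T_e⁴/(2−ε); thus T_s = 190.4·(1.34)^(1/4) = 204.8 K.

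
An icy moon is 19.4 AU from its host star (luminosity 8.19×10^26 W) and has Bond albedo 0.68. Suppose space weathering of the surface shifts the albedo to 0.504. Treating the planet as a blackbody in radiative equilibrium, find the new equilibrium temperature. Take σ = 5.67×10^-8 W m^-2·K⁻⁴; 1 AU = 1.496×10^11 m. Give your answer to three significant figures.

Orbital distance: d = 19.4 AU = 2.902×10^12 m.
Spreading L over a sphere of radius d: S = 8.19×10^26/(4π·2.90×10^12²) = 7.738 W m^-2.
New equilibrium: T₂ = [(1−0.504)·7.738/(4σ)]^(1/4) = 64.14 K.

64.1 K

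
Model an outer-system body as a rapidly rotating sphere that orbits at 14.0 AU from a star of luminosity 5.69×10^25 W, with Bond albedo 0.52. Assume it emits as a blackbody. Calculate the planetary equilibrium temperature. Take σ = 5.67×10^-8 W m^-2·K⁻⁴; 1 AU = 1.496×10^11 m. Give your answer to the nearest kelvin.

Orbital distance: d = 14.0 AU = 2.094×10^12 m.
Spreading L over a sphere of radius d: S = 5.69×10^25/(4π·2.09×10^12²) = 1.032 W m^-2.
Averaging over the sphere, the absorbed flux is S(1−α)/4 = 0.1239 W m^-2.
Balancing against σT⁴: T = (0.1239/5.67×10⁻⁸)^(1/4) = 38.45 K.

38 K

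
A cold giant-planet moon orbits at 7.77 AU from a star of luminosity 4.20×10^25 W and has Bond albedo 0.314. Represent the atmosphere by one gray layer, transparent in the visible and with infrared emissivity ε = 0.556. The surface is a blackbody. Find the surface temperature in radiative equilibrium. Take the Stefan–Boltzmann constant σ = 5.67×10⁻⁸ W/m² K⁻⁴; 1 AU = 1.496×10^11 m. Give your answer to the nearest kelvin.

d = 7.77 × 1.496×10^11 m = 1.162×10^12 m.
Flux at the orbit: S = L/(4πd²) = 4.20×10^25/(4π·(1.16×10^12)²) = 2.474 W/m².
The planet radiates to space at T_e = [S(1−α)/(4σ)]^(1/4) = 52.30 K.
For a single slab of emissivity ε, T_s⁴ = 2T_e⁴/(2−ε); thus T_s = 52.30·(1.385)^(1/4) = 56.74 K.

57 kelvin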